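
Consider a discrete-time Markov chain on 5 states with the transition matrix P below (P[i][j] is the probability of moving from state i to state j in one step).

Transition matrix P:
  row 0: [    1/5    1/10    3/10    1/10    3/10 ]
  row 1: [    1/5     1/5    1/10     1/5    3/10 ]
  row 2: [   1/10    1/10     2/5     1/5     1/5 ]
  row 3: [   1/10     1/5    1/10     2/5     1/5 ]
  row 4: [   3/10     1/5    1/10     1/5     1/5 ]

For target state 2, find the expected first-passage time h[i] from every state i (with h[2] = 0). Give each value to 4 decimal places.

h = [5.6721, 7.1148, 0.0000, 7.3115, 6.9836]

First-step conditioning: h[2] = 0; for i ≠ 2, h[i] = 1 + Σ_k P[i][k]·h[k].
  h[0] = 1 + 1/5·h[0] + 1/10·h[1] + 1/10·h[3] + 3/10·h[4]
  h[1] = 1 + 1/5·h[0] + 1/5·h[1] + 1/5·h[3] + 3/10·h[4]
  h[3] = 1 + 1/10·h[0] + 1/5·h[1] + 2/5·h[3] + 1/5·h[4]
  h[4] = 1 + 3/10·h[0] + 1/5·h[1] + 1/5·h[3] + 1/5·h[4]
Solving the 4×4 linear system over states ≠ 2 gives exactly h = [346/61, 434/61, 0, 446/61, 426/61] (h[2] = 0 is the target).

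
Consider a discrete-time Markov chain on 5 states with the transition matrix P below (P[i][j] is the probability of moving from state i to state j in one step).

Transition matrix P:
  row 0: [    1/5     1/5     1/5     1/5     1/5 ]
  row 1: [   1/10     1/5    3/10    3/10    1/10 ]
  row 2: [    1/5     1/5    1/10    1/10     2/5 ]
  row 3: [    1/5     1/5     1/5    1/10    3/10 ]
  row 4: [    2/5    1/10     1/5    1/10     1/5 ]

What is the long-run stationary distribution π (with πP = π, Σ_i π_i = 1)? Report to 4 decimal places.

Balance equations π_j = Σ_i π_i·P[i][j]:
  π_0 = 1/5·π_0 + 1/10·π_1 + 1/5·π_2 + 1/5·π_3 + 2/5·π_4
  π_1 = 1/5·π_0 + 1/5·π_1 + 1/5·π_2 + 1/5·π_3 + 1/10·π_4
  π_2 = 1/5·π_0 + 3/10·π_1 + 1/10·π_2 + 1/5·π_3 + 1/5·π_4
  π_3 = 1/5·π_0 + 3/10·π_1 + 1/10·π_2 + 1/10·π_3 + 1/10·π_4
  normalize: π_0 + π_1 + π_2 + π_3 + π_4 = 1
Solving the linear system gives exactly π = [2787/12121, 2136/12121, 2398/12121, 1918/12121, 2882/12121].

π = [0.2299, 0.1762, 0.1978, 0.1582, 0.2378]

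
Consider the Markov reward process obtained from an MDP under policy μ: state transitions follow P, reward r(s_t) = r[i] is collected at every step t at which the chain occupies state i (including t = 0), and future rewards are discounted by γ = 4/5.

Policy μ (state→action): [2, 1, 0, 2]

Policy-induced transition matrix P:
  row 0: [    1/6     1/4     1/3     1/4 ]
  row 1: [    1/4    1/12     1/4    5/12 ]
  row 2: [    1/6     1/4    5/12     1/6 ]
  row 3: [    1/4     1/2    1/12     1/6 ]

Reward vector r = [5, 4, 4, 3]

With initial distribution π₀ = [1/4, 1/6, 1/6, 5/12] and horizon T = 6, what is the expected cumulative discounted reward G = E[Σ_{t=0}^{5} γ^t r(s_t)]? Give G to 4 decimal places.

t=0: π = [0.2500, 0.1667, 0.1667, 0.4167], E[r] = 3.8333, γ^t·E[r] = 3.833333, running G = 3.833333
t=1: π = [0.2153, 0.3264, 0.2292, 0.2292], E[r] = 3.9861, γ^t·E[r] = 3.188889, running G = 7.022222
t=2: π = [0.2130, 0.2529, 0.2679, 0.2662], E[r] = 3.9468, γ^t·E[r] = 2.525926, running G = 9.548148
t=3: π = [0.2099, 0.2744, 0.2680, 0.2476], E[r] = 3.9623, γ^t·E[r] = 2.028691, running G = 11.576840
t=4: π = [0.2102, 0.2662, 0.2709, 0.2528], E[r] = 3.9574, γ^t·E[r] = 1.620955, running G = 13.197794
t=5: π = [0.2099, 0.2688, 0.2705, 0.2507], E[r] = 3.9592, γ^t·E[r] = 1.297346, running G = 14.495141

G = 14.4951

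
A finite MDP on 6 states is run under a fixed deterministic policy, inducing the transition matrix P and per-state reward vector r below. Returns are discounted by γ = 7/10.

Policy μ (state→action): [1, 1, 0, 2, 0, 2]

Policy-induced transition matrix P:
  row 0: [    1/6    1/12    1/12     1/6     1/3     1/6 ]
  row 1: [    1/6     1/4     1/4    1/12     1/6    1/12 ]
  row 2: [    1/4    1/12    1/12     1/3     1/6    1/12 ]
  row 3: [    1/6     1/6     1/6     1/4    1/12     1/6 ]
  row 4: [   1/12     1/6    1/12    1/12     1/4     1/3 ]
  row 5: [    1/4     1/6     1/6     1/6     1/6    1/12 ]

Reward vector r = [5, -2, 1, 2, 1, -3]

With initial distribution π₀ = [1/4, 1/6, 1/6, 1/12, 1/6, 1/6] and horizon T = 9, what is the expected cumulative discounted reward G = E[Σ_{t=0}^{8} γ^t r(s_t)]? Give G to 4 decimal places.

t=0: π = [0.2500, 0.1667, 0.1667, 0.0833, 0.1667, 0.1667], E[r] = 0.9167, γ^t·E[r] = 0.916667, running G = 0.916667
t=1: π = [0.1806, 0.1458, 0.1319, 0.1736, 0.2153, 0.1528], E[r] = 0.8472, γ^t·E[r] = 0.593056, running G = 1.509722
t=2: π = [0.1725, 0.1528, 0.1348, 0.1730, 0.2002, 0.1667], E[r] = 0.7378, γ^t·E[r] = 0.361545, running G = 1.871267
t=3: π = [0.1751, 0.1538, 0.1371, 0.1741, 0.1977, 0.1622], E[r] = 0.7645, γ^t·E[r] = 0.262212, running G = 2.133480
t=4: π = [0.1751, 0.1535, 0.1370, 0.1747, 0.1978, 0.1619], E[r] = 0.7675, γ^t·E[r] = 0.184267, running G = 2.317746
t=5: π = [0.1751, 0.1534, 0.1370, 0.1748, 0.1978, 0.1619], E[r] = 0.7670, γ^t·E[r] = 0.128914, running G = 2.446661
t=6: π = [0.1751, 0.1534, 0.1370, 0.1748, 0.1978, 0.1619], E[r] = 0.7671, γ^t·E[r] = 0.090246, running G = 2.536907
t=7: π = [0.1751, 0.1534, 0.1370, 0.1748, 0.1978, 0.1619], E[r] = 0.7671, γ^t·E[r] = 0.063174, running G = 2.600081
t=8: π = [0.1751, 0.1534, 0.1370, 0.1748, 0.1978, 0.1619], E[r] = 0.7671, γ^t·E[r] = 0.044222, running G = 2.644303

G = 2.6443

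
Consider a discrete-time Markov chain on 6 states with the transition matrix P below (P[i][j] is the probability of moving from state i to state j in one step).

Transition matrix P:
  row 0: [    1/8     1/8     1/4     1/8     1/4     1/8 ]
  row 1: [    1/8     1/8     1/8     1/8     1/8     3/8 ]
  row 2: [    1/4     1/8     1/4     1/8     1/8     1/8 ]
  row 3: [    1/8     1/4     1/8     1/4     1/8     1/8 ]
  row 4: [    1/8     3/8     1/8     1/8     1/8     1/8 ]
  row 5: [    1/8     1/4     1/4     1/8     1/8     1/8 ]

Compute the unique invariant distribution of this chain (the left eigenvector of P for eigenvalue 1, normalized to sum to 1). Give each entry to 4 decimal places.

π = [0.1486, 0.2006, 0.1891, 0.1429, 0.1436, 0.1752]

Balance equations π_j = Σ_i π_i·P[i][j]:
  π_0 = 1/8·π_0 + 1/8·π_1 + 1/4·π_2 + 1/8·π_3 + 1/8·π_4 + 1/8·π_5
  π_1 = 1/8·π_0 + 1/8·π_1 + 1/8·π_2 + 1/4·π_3 + 3/8·π_4 + 1/4·π_5
  π_2 = 1/4·π_0 + 1/8·π_1 + 1/4·π_2 + 1/8·π_3 + 1/8·π_4 + 1/4·π_5
  π_3 = 1/8·π_0 + 1/8·π_1 + 1/8·π_2 + 1/4·π_3 + 1/8·π_4 + 1/8·π_5
  π_4 = 1/4·π_0 + 1/8·π_1 + 1/8·π_2 + 1/8·π_3 + 1/8·π_4 + 1/8·π_5
  normalize: π_0 + π_1 + π_2 + π_3 + π_4 + π_5 = 1
Solving the linear system gives exactly π = [2365/15911, 6385/31822, 3009/15911, 1/7, 4569/31822, 2787/15911].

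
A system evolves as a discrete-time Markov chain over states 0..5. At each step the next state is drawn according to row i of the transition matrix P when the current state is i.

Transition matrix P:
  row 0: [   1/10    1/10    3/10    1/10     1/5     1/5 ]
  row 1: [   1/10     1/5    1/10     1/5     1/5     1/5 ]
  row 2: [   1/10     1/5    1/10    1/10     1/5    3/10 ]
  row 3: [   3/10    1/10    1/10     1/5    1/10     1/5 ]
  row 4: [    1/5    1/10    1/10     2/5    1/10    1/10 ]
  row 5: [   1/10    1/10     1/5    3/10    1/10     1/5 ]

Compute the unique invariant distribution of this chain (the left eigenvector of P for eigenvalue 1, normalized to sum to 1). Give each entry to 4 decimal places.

π = [0.1579, 0.1280, 0.1517, 0.2179, 0.1438, 0.2008]

Balance equations π_j = Σ_i π_i·P[i][j]:
  π_0 = 1/10·π_0 + 1/10·π_1 + 1/10·π_2 + 3/10·π_3 + 1/5·π_4 + 1/10·π_5
  π_1 = 1/10·π_0 + 1/5·π_1 + 1/5·π_2 + 1/10·π_3 + 1/10·π_4 + 1/10·π_5
  π_2 = 3/10·π_0 + 1/10·π_1 + 1/10·π_2 + 1/10·π_3 + 1/10·π_4 + 1/5·π_5
  π_3 = 1/10·π_0 + 1/5·π_1 + 1/10·π_2 + 1/5·π_3 + 2/5·π_4 + 3/10·π_5
  π_4 = 1/5·π_0 + 1/5·π_1 + 1/5·π_2 + 1/10·π_3 + 1/10·π_4 + 1/10·π_5
  normalize: π_0 + π_1 + π_2 + π_3 + π_4 + π_5 = 1
Solving the linear system gives exactly π = [5910/37417, 4788/37417, 5675/37417, 8152/37417, 5379/37417, 7513/37417].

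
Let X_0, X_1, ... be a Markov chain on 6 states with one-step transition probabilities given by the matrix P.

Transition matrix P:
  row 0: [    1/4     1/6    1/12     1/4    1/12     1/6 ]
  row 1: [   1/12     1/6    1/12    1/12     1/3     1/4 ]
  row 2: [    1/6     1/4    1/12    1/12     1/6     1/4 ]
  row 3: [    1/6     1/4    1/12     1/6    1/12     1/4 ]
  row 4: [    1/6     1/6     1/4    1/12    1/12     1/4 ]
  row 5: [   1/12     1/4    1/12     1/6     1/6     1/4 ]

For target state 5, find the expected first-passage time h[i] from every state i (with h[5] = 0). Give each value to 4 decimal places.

First-step conditioning: h[5] = 0; for i ≠ 5, h[i] = 1 + Σ_k P[i][k]·h[k].
  h[0] = 1 + 1/4·h[0] + 1/6·h[1] + 1/12·h[2] + 1/4·h[3] + 1/12·h[4]
  h[1] = 1 + 1/12·h[0] + 1/6·h[1] + 1/12·h[2] + 1/12·h[3] + 1/3·h[4]
  h[2] = 1 + 1/6·h[0] + 1/4·h[1] + 1/12·h[2] + 1/12·h[3] + 1/6·h[4]
  h[3] = 1 + 1/6·h[0] + 1/4·h[1] + 1/12·h[2] + 1/6·h[3] + 1/12·h[4]
  h[4] = 1 + 1/6·h[0] + 1/6·h[1] + 1/4·h[2] + 1/12·h[3] + 1/12·h[4]
Solving the 5×5 linear system over states ≠ 5 gives exactly h = [89768/19443, 27224/6481, 82244/19443, 82240/19443, 82288/19443, 0] (h[5] = 0 is the target).

h = [4.6170, 4.2006, 4.2300, 4.2298, 4.2323, 0.0000]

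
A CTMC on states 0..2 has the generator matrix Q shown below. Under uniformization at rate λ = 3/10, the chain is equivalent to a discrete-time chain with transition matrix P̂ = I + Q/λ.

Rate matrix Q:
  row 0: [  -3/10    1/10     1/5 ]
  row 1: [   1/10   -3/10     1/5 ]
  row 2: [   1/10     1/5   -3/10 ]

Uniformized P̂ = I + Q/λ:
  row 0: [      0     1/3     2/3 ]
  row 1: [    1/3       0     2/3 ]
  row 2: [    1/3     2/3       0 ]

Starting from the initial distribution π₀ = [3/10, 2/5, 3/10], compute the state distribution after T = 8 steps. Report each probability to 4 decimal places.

t=0: π = [0.3000, 0.4000, 0.3000]
t=1: π = [0.2333, 0.3000, 0.4667]
t=2: π = [0.2556, 0.3889, 0.3556]
t=3: π = [0.2481, 0.3222, 0.4296]
t=4: π = [0.2506, 0.3691, 0.3802]
t=5: π = [0.2498, 0.3370, 0.4132]
t=6: π = [0.2501, 0.3587, 0.3912]
t=7: π = [0.2500, 0.3442, 0.4059]
t=8: π = [0.2500, 0.3539, 0.3961]

π = [0.2500, 0.3539, 0.3961]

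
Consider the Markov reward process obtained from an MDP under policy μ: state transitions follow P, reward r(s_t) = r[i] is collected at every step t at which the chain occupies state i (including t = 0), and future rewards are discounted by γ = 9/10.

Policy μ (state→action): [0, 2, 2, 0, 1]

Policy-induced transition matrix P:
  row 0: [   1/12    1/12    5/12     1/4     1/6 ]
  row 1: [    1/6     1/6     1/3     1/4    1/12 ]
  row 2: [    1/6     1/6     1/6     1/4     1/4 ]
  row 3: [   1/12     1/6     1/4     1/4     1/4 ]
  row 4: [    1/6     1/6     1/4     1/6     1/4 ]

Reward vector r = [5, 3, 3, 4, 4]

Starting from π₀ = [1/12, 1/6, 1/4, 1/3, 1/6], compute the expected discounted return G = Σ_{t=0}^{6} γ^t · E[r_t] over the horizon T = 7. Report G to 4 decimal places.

t=0: π = [0.0833, 0.1667, 0.2500, 0.3333, 0.1667], E[r] = 3.6667, γ^t·E[r] = 3.666667, running G = 3.666667
t=1: π = [0.1319, 0.1597, 0.2569, 0.2361, 0.2153], E[r] = 3.7153, γ^t·E[r] = 3.343750, running G = 7.010417
t=2: π = [0.1360, 0.1557, 0.2639, 0.2321, 0.2124], E[r] = 3.7164, γ^t·E[r] = 3.010313, running G = 10.020729
t=3: π = [0.1360, 0.1553, 0.2636, 0.2323, 0.2127], E[r] = 3.7170, γ^t·E[r] = 2.709703, running G = 12.730432
t=4: π = [0.1360, 0.1553, 0.2636, 0.2323, 0.2128], E[r] = 3.7170, γ^t·E[r] = 2.438725, running G = 15.169157
t=5: π = [0.1360, 0.1553, 0.2636, 0.2323, 0.2128], E[r] = 3.7170, γ^t·E[r] = 2.194855, running G = 17.364013
t=6: π = [0.1360, 0.1553, 0.2636, 0.2323, 0.2128], E[r] = 3.7170, γ^t·E[r] = 1.975369, running G = 19.339382

G = 19.3394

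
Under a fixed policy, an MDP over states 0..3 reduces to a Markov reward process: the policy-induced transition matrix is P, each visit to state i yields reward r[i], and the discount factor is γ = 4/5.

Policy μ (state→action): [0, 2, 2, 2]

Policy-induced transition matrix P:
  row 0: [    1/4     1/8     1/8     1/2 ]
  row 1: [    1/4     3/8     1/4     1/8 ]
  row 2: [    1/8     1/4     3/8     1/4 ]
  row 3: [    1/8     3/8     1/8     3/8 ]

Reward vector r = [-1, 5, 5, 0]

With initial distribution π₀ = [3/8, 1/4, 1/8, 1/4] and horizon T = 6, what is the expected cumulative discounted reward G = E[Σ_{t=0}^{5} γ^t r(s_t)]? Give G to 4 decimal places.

G = 7.6540

t=0: π = [0.3750, 0.2500, 0.1250, 0.2500], E[r] = 1.5000, γ^t·E[r] = 1.500000, running G = 1.500000
t=1: π = [0.2031, 0.2656, 0.1875, 0.3438], E[r] = 2.0625, γ^t·E[r] = 1.650000, running G = 3.150000
t=2: π = [0.1836, 0.3008, 0.2051, 0.3105], E[r] = 2.3457, γ^t·E[r] = 1.501250, running G = 4.651250
t=3: π = [0.1855, 0.3035, 0.2139, 0.2971], E[r] = 2.4011, γ^t·E[r] = 1.229375, running G = 5.880625
t=4: π = [0.1861, 0.3019, 0.2164, 0.2956], E[r] = 2.4053, γ^t·E[r] = 0.985200, running G = 6.865825
t=5: π = [0.1860, 0.3014, 0.2168, 0.2957], E[r] = 2.4053, γ^t·E[r] = 0.788158, running G = 7.653983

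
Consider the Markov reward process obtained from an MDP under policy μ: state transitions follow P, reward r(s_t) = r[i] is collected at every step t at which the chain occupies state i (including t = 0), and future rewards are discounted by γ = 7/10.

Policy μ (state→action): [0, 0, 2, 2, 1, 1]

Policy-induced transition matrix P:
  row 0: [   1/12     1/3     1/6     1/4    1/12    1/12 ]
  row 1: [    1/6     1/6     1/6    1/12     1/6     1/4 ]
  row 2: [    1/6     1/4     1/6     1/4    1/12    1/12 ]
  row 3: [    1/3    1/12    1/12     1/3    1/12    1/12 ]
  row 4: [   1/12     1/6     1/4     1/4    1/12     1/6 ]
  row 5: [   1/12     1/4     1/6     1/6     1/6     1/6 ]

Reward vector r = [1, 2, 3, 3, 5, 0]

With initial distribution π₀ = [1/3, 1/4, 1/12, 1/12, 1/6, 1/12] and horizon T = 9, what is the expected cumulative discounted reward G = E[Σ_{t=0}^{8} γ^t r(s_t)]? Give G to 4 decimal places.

G = 7.1726

t=0: π = [0.3333, 0.2500, 0.0833, 0.0833, 0.1667, 0.0833], E[r] = 2.1667, γ^t·E[r] = 2.166667, running G = 2.166667
t=1: π = [0.1319, 0.2292, 0.1736, 0.2083, 0.1111, 0.1458], E[r] = 2.2917, γ^t·E[r] = 1.604167, running G = 3.770833
t=2: π = [0.1690, 0.1979, 0.1586, 0.2170, 0.1146, 0.1429], E[r] = 2.2645, γ^t·E[r] = 1.109589, running G = 4.880422
t=3: π = [0.1673, 0.2019, 0.1581, 0.2232, 0.1117, 0.1378], E[r] = 2.2737, γ^t·E[r] = 0.779872, running G = 5.660294
t=4: π = [0.1691, 0.2006, 0.1574, 0.2235, 0.1116, 0.1378], E[r] = 2.2711, γ^t·E[r] = 0.545289, running G = 6.205583
t=5: π = [0.1690, 0.2008, 0.1573, 0.2237, 0.1115, 0.1376], E[r] = 2.2715, γ^t·E[r] = 0.381773, running G = 6.587356
t=6: π = [0.1691, 0.2008, 0.1573, 0.2237, 0.1115, 0.1376], E[r] = 2.2714, γ^t·E[r] = 0.267227, running G = 6.854583
t=7: π = [0.1691, 0.2008, 0.1573, 0.2237, 0.1115, 0.1376], E[r] = 2.2714, γ^t·E[r] = 0.187061, running G = 7.041643
t=8: π = [0.1691, 0.2008, 0.1573, 0.2237, 0.1115, 0.1376], E[r] = 2.2714, γ^t·E[r] = 0.130942, running G = 7.172585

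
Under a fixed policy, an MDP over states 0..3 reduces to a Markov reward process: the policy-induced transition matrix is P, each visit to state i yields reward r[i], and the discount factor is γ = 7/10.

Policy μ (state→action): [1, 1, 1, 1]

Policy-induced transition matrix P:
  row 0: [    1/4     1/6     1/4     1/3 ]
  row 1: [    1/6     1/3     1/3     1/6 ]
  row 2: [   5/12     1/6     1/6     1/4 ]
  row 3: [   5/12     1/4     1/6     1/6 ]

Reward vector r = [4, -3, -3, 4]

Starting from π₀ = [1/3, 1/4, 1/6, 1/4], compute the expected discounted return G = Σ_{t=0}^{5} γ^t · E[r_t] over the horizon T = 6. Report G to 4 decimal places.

t=0: π = [0.3333, 0.2500, 0.1667, 0.2500], E[r] = 1.0833, γ^t·E[r] = 1.083333, running G = 1.083333
t=1: π = [0.2986, 0.2292, 0.2361, 0.2361], E[r] = 0.7431, γ^t·E[r] = 0.520139, running G = 1.603472
t=2: π = [0.3096, 0.2245, 0.2297, 0.2361], E[r] = 0.8200, γ^t·E[r] = 0.401811, running G = 2.005284
t=3: π = [0.3089, 0.2238, 0.2299, 0.2374], E[r] = 0.8244, γ^t·E[r] = 0.282773, running G = 2.288057
t=4: π = [0.3092, 0.2237, 0.2297, 0.2373], E[r] = 0.8258, γ^t·E[r] = 0.198286, running G = 2.486342
t=5: π = [0.3092, 0.2237, 0.2297, 0.2373], E[r] = 0.8258, γ^t·E[r] = 0.138788, running G = 2.625130

G = 2.6251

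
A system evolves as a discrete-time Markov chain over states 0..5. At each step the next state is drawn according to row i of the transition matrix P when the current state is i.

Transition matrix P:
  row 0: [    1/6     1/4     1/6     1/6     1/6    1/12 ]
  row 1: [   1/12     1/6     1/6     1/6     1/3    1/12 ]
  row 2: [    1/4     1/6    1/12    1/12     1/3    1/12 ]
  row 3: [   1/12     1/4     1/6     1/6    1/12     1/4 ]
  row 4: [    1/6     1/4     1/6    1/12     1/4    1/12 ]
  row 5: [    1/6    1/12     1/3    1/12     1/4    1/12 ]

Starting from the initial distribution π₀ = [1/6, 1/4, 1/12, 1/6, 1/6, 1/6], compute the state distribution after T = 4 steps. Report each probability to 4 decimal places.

π = [0.1538, 0.2017, 0.1698, 0.1232, 0.2476, 0.1038]

t=0: π = [0.1667, 0.2500, 0.0833, 0.1667, 0.1667, 0.1667]
t=1: π = [0.1389, 0.1944, 0.1875, 0.1319, 0.2361, 0.1111]
t=2: π = [0.1551, 0.1997, 0.1696, 0.1221, 0.2483, 0.1053]
t=3: π = [0.1540, 0.2017, 0.1701, 0.1231, 0.2475, 0.1037]
t=4: π = [0.1538, 0.2017, 0.1698, 0.1232, 0.2476, 0.1038]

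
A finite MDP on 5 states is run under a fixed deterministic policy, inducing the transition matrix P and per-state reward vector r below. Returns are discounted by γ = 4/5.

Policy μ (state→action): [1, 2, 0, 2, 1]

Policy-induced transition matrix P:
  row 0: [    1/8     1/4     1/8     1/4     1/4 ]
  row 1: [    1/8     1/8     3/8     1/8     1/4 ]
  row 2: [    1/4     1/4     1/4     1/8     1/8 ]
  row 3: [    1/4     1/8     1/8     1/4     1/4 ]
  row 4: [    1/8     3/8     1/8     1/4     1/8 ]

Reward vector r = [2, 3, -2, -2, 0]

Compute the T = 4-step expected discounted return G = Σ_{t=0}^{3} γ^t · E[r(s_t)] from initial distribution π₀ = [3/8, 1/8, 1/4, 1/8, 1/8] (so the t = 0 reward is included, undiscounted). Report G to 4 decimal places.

t=0: π = [0.3750, 0.1250, 0.2500, 0.1250, 0.1250], E[r] = 0.3750, γ^t·E[r] = 0.375000, running G = 0.375000
t=1: π = [0.1719, 0.2344, 0.1875, 0.2031, 0.2031], E[r] = 0.2656, γ^t·E[r] = 0.212500, running G = 0.587500
t=2: π = [0.1738, 0.2207, 0.2070, 0.1973, 0.2012], E[r] = 0.2012, γ^t·E[r] = 0.128750, running G = 0.716250
t=3: π = [0.1755, 0.2229, 0.2061, 0.1965, 0.1990], E[r] = 0.2146, γ^t·E[r] = 0.109875, running G = 0.826125

G = 0.8261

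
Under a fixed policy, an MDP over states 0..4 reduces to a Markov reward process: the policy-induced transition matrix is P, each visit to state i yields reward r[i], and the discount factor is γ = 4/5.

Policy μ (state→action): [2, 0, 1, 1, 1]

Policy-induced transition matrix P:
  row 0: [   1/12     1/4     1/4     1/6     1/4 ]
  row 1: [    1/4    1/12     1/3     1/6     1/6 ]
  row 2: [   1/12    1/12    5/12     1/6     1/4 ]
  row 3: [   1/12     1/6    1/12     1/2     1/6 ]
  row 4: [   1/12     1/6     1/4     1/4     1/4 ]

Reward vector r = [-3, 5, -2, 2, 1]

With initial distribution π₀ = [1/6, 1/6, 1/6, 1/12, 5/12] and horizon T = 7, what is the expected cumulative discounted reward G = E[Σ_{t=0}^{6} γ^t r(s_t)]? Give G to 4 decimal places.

G = 2.3567

t=0: π = [0.1667, 0.1667, 0.1667, 0.0833, 0.4167], E[r] = 0.5833, γ^t·E[r] = 0.583333, running G = 0.583333
t=1: π = [0.1111, 0.1528, 0.2778, 0.2292, 0.2292], E[r] = 0.5625, γ^t·E[r] = 0.450000, running G = 1.033333
t=2: π = [0.1088, 0.1400, 0.2708, 0.2622, 0.2182], E[r] = 0.5747, γ^t·E[r] = 0.367778, running G = 1.401111
t=3: π = [0.1067, 0.1415, 0.2631, 0.2722, 0.2165], E[r] = 0.6222, γ^t·E[r] = 0.318543, running G = 1.719654
t=4: π = [0.1069, 0.1418, 0.2603, 0.2755, 0.2155], E[r] = 0.6343, γ^t·E[r] = 0.259821, running G = 1.979475
t=5: π = [0.1070, 0.1421, 0.2593, 0.2764, 0.2152], E[r] = 0.6389, γ^t·E[r] = 0.209371, running G = 2.188846
t=6: π = [0.1070, 0.1421, 0.2590, 0.2768, 0.2151], E[r] = 0.6403, γ^t·E[r] = 0.167852, running G = 2.356698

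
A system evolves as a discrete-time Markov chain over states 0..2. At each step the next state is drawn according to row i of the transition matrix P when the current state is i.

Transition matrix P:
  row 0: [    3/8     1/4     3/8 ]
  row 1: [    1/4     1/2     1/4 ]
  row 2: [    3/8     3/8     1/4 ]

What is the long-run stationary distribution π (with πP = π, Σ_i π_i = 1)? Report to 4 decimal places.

Balance equations π_j = Σ_i π_i·P[i][j]:
  π_0 = 3/8·π_0 + 1/4·π_1 + 3/8·π_2
  π_1 = 1/4·π_0 + 1/2·π_1 + 3/8·π_2
  normalize: π_0 + π_1 + π_2 = 1
Solving the linear system gives exactly π = [18/55, 21/55, 16/55].

π = [0.3273, 0.3818, 0.2909]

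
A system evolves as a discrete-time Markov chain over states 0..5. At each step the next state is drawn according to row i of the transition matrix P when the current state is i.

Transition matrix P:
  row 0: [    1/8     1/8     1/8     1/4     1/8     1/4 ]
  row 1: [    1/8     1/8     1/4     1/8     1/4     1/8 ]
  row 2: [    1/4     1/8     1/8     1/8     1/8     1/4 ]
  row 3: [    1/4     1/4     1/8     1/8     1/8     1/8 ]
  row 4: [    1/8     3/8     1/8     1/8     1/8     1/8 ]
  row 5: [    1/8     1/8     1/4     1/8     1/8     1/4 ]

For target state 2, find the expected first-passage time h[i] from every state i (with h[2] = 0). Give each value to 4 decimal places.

First-step conditioning: h[2] = 0; for i ≠ 2, h[i] = 1 + Σ_k P[i][k]·h[k].
  h[0] = 1 + 1/8·h[0] + 1/8·h[1] + 1/4·h[3] + 1/8·h[4] + 1/4·h[5]
  h[1] = 1 + 1/8·h[0] + 1/8·h[1] + 1/8·h[3] + 1/4·h[4] + 1/8·h[5]
  h[3] = 1 + 1/4·h[0] + 1/4·h[1] + 1/8·h[3] + 1/8·h[4] + 1/8·h[5]
  h[4] = 1 + 1/8·h[0] + 3/8·h[1] + 1/8·h[3] + 1/8·h[4] + 1/8·h[5]
  h[5] = 1 + 1/8·h[0] + 1/8·h[1] + 1/8·h[3] + 1/8·h[4] + 1/4·h[5]
Solving the 5×5 linear system over states ≠ 2 gives exactly h = [893/153, 441/85, 0, 4472/765, 98/17, 434/85] (h[2] = 0 is the target).

h = [5.8366, 5.1882, 0.0000, 5.8458, 5.7647, 5.1059]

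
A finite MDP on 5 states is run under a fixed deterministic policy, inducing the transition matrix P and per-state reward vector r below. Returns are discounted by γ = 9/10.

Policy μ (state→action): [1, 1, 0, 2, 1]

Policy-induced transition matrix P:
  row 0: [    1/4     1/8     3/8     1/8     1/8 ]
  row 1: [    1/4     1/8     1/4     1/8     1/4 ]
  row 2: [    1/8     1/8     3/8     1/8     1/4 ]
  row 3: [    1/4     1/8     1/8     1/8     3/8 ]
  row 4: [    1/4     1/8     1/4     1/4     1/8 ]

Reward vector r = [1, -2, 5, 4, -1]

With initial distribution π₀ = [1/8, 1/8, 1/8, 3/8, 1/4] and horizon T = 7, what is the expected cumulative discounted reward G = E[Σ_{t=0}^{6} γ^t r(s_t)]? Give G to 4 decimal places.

t=0: π = [0.1250, 0.1250, 0.1250, 0.3750, 0.2500], E[r] = 1.7500, γ^t·E[r] = 1.750000, running G = 1.750000
t=1: π = [0.2344, 0.1250, 0.2344, 0.1563, 0.2500], E[r] = 1.5313, γ^t·E[r] = 1.378125, running G = 3.128125
t=2: π = [0.2207, 0.1250, 0.2891, 0.1563, 0.2090], E[r] = 1.8320, γ^t·E[r] = 1.483945, running G = 4.612070
t=3: π = [0.2139, 0.1250, 0.2942, 0.1511, 0.2158], E[r] = 1.8235, γ^t·E[r] = 1.329322, running G = 5.941392
t=4: π = [0.2132, 0.1250, 0.2946, 0.1520, 0.2152], E[r] = 1.8290, γ^t·E[r] = 1.200033, running G = 7.141425
t=5: π = [0.2132, 0.1250, 0.2945, 0.1519, 0.2154], E[r] = 1.8277, γ^t·E[r] = 1.079258, running G = 8.220683
t=6: π = [0.2132, 0.1250, 0.2945, 0.1519, 0.2154], E[r] = 1.8279, γ^t·E[r] = 0.971396, running G = 9.192078

G = 9.1921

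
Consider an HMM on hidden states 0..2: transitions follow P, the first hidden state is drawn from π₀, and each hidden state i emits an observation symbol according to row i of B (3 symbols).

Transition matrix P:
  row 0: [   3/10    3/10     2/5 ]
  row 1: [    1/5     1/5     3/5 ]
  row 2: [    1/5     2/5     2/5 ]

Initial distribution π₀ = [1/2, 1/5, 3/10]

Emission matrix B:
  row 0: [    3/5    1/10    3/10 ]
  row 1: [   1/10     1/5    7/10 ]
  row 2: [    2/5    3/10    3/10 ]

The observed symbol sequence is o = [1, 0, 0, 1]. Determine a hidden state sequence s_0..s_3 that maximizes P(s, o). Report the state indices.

path = [2, 2, 2, 2]

t=0: δ = [5.000e-02, 4.000e-02, 9.000e-02]  (obs o_0=1)
t=1: δ = [1.080e-02, 3.600e-03, 1.440e-02]  ψ = [2, 2, 2]  (obs o_1=0)
t=2: δ = [1.944e-03, 5.760e-04, 2.304e-03]  ψ = [0, 2, 2]  (obs o_2=0)
t=3: δ = [5.832e-05, 1.843e-04, 2.765e-04]  ψ = [0, 2, 2]  (obs o_3=1)
backtrack: best end state = 2; path = [2, 2, 2, 2]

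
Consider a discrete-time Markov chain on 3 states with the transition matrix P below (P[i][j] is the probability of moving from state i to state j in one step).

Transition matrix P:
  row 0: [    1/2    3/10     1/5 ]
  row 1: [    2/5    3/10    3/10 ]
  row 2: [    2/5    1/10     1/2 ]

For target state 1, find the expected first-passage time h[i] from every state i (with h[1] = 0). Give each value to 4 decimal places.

h = [4.1176, 0.0000, 5.2941]

First-step conditioning: h[1] = 0; for i ≠ 1, h[i] = 1 + Σ_k P[i][k]·h[k].
  h[0] = 1 + 1/2·h[0] + 1/5·h[2]
  h[2] = 1 + 2/5·h[0] + 1/2·h[2]
Solving the 2×2 linear system over states ≠ 1 gives exactly h = [70/17, 0, 90/17] (h[1] = 0 is the target).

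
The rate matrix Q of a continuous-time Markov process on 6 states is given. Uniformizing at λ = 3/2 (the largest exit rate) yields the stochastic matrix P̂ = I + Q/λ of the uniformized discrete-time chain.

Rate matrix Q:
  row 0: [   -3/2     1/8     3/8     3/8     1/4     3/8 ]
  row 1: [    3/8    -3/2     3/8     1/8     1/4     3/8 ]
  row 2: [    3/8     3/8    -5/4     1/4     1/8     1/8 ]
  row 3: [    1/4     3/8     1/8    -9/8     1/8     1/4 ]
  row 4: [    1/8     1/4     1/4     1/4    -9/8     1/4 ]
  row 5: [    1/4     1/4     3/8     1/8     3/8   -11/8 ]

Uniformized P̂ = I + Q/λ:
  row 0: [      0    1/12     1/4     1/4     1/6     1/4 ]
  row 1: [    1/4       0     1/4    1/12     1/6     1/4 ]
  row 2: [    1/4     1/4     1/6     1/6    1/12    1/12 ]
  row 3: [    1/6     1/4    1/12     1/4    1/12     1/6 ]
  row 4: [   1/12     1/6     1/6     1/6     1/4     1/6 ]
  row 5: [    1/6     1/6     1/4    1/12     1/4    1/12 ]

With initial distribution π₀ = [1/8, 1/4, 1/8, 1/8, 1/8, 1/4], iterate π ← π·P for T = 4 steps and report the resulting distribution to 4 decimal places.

t=0: π = [0.1250, 0.2500, 0.1250, 0.1250, 0.1250, 0.2500]
t=1: π = [0.1667, 0.1354, 0.2083, 0.1458, 0.1771, 0.1667]
t=2: π = [0.1528, 0.1597, 0.1936, 0.1675, 0.1658, 0.1606]
t=3: π = [0.1568, 0.1574, 0.1921, 0.1667, 0.1638, 0.1632]
t=4: π = [0.1560, 0.1573, 0.1926, 0.1669, 0.1640, 0.1632]

π = [0.1560, 0.1573, 0.1926, 0.1669, 0.1640, 0.1632]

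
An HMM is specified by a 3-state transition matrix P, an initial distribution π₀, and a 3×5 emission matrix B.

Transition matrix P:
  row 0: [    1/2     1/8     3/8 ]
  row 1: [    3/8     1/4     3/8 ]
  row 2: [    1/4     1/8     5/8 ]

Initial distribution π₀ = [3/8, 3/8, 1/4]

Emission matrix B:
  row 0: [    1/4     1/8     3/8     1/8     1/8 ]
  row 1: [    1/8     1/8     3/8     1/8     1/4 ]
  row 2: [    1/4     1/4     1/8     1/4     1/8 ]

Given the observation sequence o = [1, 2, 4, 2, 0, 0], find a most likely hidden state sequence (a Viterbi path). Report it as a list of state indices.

path = [0, 0, 0, 0, 0, 0]

t=0: δ = [4.688e-02, 4.688e-02, 6.250e-02]  (obs o_0=1)
t=1: δ = [8.789e-03, 4.395e-03, 4.883e-03]  ψ = [0, 1, 2]  (obs o_1=2)
t=2: δ = [5.493e-04, 2.747e-04, 4.120e-04]  ψ = [0, 0, 0]  (obs o_2=4)
t=3: δ = [1.030e-04, 2.575e-05, 3.219e-05]  ψ = [0, 0, 2]  (obs o_3=2)
t=4: δ = [1.287e-05, 1.609e-06, 9.656e-06]  ψ = [0, 0, 0]  (obs o_4=0)
t=5: δ = [1.609e-06, 2.012e-07, 1.509e-06]  ψ = [0, 0, 2]  (obs o_5=0)
backtrack: best end state = 0; path = [0, 0, 0, 0, 0, 0]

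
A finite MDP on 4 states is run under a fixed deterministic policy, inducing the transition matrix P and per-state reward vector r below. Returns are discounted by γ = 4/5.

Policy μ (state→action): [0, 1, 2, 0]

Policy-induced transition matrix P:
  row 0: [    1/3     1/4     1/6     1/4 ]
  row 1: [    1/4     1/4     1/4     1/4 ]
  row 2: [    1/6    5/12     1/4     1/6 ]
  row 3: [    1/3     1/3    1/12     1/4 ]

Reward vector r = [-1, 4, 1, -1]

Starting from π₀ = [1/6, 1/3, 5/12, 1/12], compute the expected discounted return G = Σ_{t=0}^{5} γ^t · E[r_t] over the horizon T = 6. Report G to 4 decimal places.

t=0: π = [0.1667, 0.3333, 0.4167, 0.0833], E[r] = 1.5000, γ^t·E[r] = 1.500000, running G = 1.500000
t=1: π = [0.2361, 0.3264, 0.2222, 0.2153], E[r] = 1.0764, γ^t·E[r] = 0.861111, running G = 2.361111
t=2: π = [0.2691, 0.3050, 0.1944, 0.2315], E[r] = 0.9138, γ^t·E[r] = 0.584815, running G = 2.945926
t=3: π = [0.2755, 0.3017, 0.1890, 0.2338], E[r] = 0.8865, γ^t·E[r] = 0.453877, running G = 3.399802
t=4: π = [0.2767, 0.3010, 0.1881, 0.2343], E[r] = 0.8811, γ^t·E[r] = 0.360882, running G = 3.760685
t=5: π = [0.2769, 0.3009, 0.1879, 0.2343], E[r] = 0.8801, γ^t·E[r] = 0.288402, running G = 4.049087

G = 4.0491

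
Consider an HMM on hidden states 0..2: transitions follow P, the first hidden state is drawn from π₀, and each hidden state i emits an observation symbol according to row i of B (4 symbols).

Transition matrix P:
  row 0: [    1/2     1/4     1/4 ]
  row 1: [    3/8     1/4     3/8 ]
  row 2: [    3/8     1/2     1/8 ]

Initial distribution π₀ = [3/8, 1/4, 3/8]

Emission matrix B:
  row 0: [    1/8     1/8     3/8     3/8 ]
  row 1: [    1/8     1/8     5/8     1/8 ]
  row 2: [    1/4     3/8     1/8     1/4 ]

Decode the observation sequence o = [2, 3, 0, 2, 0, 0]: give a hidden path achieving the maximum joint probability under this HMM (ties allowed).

t=0: δ = [1.406e-01, 1.562e-01, 4.688e-02]  (obs o_0=2)
t=1: δ = [2.637e-02, 4.883e-03, 1.465e-02]  ψ = [0, 1, 1]  (obs o_1=3)
t=2: δ = [1.648e-03, 9.155e-04, 1.648e-03]  ψ = [0, 2, 0]  (obs o_2=0)
t=3: δ = [3.090e-04, 5.150e-04, 5.150e-05]  ψ = [0, 2, 0]  (obs o_3=2)
t=4: δ = [2.414e-05, 1.609e-05, 4.828e-05]  ψ = [1, 1, 1]  (obs o_4=0)
t=5: δ = [2.263e-06, 3.017e-06, 1.509e-06]  ψ = [2, 2, 0]  (obs o_5=0)
backtrack: best end state = 1; path = [0, 0, 2, 1, 2, 1]

path = [0, 0, 2, 1, 2, 1]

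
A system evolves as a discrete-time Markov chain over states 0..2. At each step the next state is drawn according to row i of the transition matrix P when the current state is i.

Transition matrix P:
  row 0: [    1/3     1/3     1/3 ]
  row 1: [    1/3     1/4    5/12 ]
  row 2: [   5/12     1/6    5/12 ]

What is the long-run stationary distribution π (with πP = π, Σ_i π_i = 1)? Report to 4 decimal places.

Balance equations π_j = Σ_i π_i·P[i][j]:
  π_0 = 1/3·π_0 + 1/3·π_1 + 5/12·π_2
  π_1 = 1/3·π_0 + 1/4·π_1 + 1/6·π_2
  normalize: π_0 + π_1 + π_2 = 1
Solving the linear system gives exactly π = [53/145, 36/145, 56/145].

π = [0.3655, 0.2483, 0.3862]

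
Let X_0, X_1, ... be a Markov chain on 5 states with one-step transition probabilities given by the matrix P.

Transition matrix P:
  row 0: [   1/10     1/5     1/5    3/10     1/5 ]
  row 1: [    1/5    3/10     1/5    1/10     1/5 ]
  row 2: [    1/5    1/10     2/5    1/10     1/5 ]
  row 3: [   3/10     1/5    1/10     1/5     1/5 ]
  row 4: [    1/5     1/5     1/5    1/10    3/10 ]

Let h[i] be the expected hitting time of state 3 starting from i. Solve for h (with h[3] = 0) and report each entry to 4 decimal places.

h = [6.0000, 7.3333, 7.3333, 0.0000, 7.3333]

First-step conditioning: h[3] = 0; for i ≠ 3, h[i] = 1 + Σ_k P[i][k]·h[k].
  h[0] = 1 + 1/10·h[0] + 1/5·h[1] + 1/5·h[2] + 1/5·h[4]
  h[1] = 1 + 1/5·h[0] + 3/10·h[1] + 1/5·h[2] + 1/5·h[4]
  h[2] = 1 + 1/5·h[0] + 1/10·h[1] + 2/5·h[2] + 1/5·h[4]
  h[4] = 1 + 1/5·h[0] + 1/5·h[1] + 1/5·h[2] + 3/10·h[4]
Solving the 4×4 linear system over states ≠ 3 gives exactly h = [6, 22/3, 22/3, 0, 22/3] (h[3] = 0 is the target).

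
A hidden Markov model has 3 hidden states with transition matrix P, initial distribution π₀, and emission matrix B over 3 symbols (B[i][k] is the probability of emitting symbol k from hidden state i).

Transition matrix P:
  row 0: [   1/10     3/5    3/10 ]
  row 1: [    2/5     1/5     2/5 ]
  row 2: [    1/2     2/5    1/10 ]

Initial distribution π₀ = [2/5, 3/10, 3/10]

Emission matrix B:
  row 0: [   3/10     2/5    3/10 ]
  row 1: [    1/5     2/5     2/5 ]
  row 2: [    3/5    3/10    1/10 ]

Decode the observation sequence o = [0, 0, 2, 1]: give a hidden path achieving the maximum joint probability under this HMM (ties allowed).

t=0: δ = [1.200e-01, 6.000e-02, 1.800e-01]  (obs o_0=0)
t=1: δ = [2.700e-02, 1.440e-02, 2.160e-02]  ψ = [2, 0, 0]  (obs o_1=0)
t=2: δ = [3.240e-03, 6.480e-03, 8.100e-04]  ψ = [2, 0, 0]  (obs o_2=2)
t=3: δ = [1.037e-03, 7.776e-04, 7.776e-04]  ψ = [1, 0, 1]  (obs o_3=1)
backtrack: best end state = 0; path = [2, 0, 1, 0]

path = [2, 0, 1, 0]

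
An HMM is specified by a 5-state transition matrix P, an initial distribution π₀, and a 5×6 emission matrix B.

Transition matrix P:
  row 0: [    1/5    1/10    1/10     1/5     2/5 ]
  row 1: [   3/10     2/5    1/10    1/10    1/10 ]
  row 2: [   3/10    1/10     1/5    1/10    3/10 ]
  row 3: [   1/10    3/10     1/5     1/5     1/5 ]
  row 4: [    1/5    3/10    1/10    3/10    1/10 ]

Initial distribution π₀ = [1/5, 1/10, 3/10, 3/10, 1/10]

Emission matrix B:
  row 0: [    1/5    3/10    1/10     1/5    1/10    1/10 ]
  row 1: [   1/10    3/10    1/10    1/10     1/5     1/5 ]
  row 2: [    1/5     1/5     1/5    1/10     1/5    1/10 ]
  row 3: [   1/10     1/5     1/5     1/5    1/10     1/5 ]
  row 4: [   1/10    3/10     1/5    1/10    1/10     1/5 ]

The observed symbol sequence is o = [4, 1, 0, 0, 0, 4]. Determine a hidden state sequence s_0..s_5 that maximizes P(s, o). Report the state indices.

path = [2, 4, 1, 0, 4, 1]

t=0: δ = [2.000e-02, 2.000e-02, 6.000e-02, 3.000e-02, 1.000e-02]  (obs o_0=4)
t=1: δ = [5.400e-03, 2.700e-03, 2.400e-03, 1.200e-03, 5.400e-03]  ψ = [2, 3, 2, 2, 2]  (obs o_1=1)
t=2: δ = [2.160e-04, 1.620e-04, 1.080e-04, 1.620e-04, 2.160e-04]  ψ = [0, 4, 0, 4, 0]  (obs o_2=0)
t=3: δ = [9.720e-06, 6.480e-06, 6.480e-06, 6.480e-06, 8.640e-06]  ψ = [1, 1, 3, 4, 0]  (obs o_3=0)
t=4: δ = [3.888e-07, 2.592e-07, 2.592e-07, 2.592e-07, 3.888e-07]  ψ = [0, 1, 2, 4, 0]  (obs o_4=0)
t=5: δ = [7.776e-09, 2.333e-08, 1.037e-08, 1.166e-08, 1.555e-08]  ψ = [0, 4, 2, 4, 0]  (obs o_5=4)
backtrack: best end state = 1; path = [2, 4, 1, 0, 4, 1]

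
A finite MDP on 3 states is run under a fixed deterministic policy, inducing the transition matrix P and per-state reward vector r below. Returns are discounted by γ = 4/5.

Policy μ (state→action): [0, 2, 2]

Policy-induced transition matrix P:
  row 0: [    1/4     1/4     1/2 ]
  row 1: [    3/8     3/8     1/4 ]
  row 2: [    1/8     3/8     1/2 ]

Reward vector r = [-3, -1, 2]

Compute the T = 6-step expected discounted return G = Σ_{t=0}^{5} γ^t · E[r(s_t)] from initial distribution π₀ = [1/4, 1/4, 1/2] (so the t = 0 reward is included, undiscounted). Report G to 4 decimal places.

G = -0.5532

t=0: π = [0.2500, 0.2500, 0.5000], E[r] = 0.0000, γ^t·E[r] = 0.000000, running G = 0.000000
t=1: π = [0.2188, 0.3438, 0.4375], E[r] = -0.1250, γ^t·E[r] = -0.100000, running G = -0.100000
t=2: π = [0.2383, 0.3477, 0.4141], E[r] = -0.2344, γ^t·E[r] = -0.150000, running G = -0.250000
t=3: π = [0.2417, 0.3452, 0.4131], E[r] = -0.2441, γ^t·E[r] = -0.125000, running G = -0.375000
t=4: π = [0.2415, 0.3448, 0.4137], E[r] = -0.2419, γ^t·E[r] = -0.099100, running G = -0.474100
t=5: π = [0.2414, 0.3448, 0.4138], E[r] = -0.2414, γ^t·E[r] = -0.079090, running G = -0.553190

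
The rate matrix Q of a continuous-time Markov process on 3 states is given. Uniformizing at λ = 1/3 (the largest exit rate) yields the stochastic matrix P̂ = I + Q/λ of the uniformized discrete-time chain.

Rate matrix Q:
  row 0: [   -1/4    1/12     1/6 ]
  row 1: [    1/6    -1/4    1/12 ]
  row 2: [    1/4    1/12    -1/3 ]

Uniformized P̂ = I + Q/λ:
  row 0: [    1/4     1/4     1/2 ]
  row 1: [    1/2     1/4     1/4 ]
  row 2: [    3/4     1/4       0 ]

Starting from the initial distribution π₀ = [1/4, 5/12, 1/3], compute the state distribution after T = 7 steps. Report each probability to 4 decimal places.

π = [0.4593, 0.2500, 0.2907]

t=0: π = [0.2500, 0.4167, 0.3333]
t=1: π = [0.5208, 0.2500, 0.2292]
t=2: π = [0.4271, 0.2500, 0.3229]
t=3: π = [0.4740, 0.2500, 0.2760]
t=4: π = [0.4505, 0.2500, 0.2995]
t=5: π = [0.4622, 0.2500, 0.2878]
t=6: π = [0.4564, 0.2500, 0.2936]
t=7: π = [0.4593, 0.2500, 0.2907]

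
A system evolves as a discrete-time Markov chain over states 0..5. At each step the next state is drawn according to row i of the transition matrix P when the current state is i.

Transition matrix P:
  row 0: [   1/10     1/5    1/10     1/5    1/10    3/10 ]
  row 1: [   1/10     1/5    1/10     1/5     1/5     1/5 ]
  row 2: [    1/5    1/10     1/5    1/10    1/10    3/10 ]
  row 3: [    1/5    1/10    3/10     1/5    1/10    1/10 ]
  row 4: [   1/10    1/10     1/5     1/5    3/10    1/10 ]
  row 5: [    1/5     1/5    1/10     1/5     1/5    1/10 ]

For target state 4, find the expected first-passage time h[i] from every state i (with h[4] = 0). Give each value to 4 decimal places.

First-step conditioning: h[4] = 0; for i ≠ 4, h[i] = 1 + Σ_k P[i][k]·h[k].
  h[0] = 1 + 1/10·h[0] + 1/5·h[1] + 1/10·h[2] + 1/5·h[3] + 3/10·h[5]
  h[1] = 1 + 1/10·h[0] + 1/5·h[1] + 1/10·h[2] + 1/5·h[3] + 1/5·h[5]
  h[2] = 1 + 1/5·h[0] + 1/10·h[1] + 1/5·h[2] + 1/10·h[3] + 3/10·h[5]
  h[3] = 1 + 1/5·h[0] + 1/10·h[1] + 3/10·h[2] + 1/5·h[3] + 1/10·h[5]
  h[5] = 1 + 1/5·h[0] + 1/5·h[1] + 1/10·h[2] + 1/5·h[3] + 1/10·h[5]
Solving the 5×5 linear system over states ≠ 4 gives exactly h = [110400/15143, 100280/15143, 111190/15143, 113410/15143, 0, 101200/15143] (h[4] = 0 is the target).

h = [7.2905, 6.6222, 7.3427, 7.4893, 0.0000, 6.6830]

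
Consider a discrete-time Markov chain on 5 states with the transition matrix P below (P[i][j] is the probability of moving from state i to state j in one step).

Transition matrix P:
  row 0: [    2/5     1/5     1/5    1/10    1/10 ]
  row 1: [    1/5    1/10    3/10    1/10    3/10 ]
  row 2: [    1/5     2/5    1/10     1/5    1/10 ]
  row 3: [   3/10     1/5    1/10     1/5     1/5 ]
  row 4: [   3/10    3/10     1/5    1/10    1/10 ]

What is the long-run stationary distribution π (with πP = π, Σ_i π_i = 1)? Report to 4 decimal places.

Balance equations π_j = Σ_i π_i·P[i][j]:
  π_0 = 2/5·π_0 + 1/5·π_1 + 1/5·π_2 + 3/10·π_3 + 3/10·π_4
  π_1 = 1/5·π_0 + 1/10·π_1 + 2/5·π_2 + 1/5·π_3 + 3/10·π_4
  π_2 = 1/5·π_0 + 3/10·π_1 + 1/10·π_2 + 1/10·π_3 + 1/5·π_4
  π_3 = 1/10·π_0 + 1/10·π_1 + 1/5·π_2 + 1/5·π_3 + 1/10·π_4
  normalize: π_0 + π_1 + π_2 + π_3 + π_4 = 1
Solving the linear system gives exactly π = [3042/10619, 2453/10619, 2026/10619, 1405/10619, 1693/10619].

π = [0.2865, 0.2310, 0.1908, 0.1323, 0.1594]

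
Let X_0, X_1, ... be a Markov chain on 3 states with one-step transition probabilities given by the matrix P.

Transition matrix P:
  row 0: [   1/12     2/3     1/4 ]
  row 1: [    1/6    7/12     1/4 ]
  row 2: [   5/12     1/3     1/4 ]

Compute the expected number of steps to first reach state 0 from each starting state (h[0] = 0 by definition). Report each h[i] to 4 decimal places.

h = [0.0000, 4.3636, 3.2727]

First-step conditioning: h[0] = 0; for i ≠ 0, h[i] = 1 + Σ_k P[i][k]·h[k].
  h[1] = 1 + 7/12·h[1] + 1/4·h[2]
  h[2] = 1 + 1/3·h[1] + 1/4·h[2]
Solving the 2×2 linear system over states ≠ 0 gives exactly h = [0, 48/11, 36/11] (h[0] = 0 is the target).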